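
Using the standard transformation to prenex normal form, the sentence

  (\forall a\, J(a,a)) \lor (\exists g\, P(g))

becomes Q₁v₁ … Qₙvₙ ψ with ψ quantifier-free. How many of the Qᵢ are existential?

1

All bound variables are already distinct, so no renaming is needed.
Pull the quantifiers to the front (each side's bound variable is not free in the other side):
  \forall a\, \exists g\, (J(a,a) \lor P(g))
The prefix is \forall a \exists g: 1 universal, 1 existential.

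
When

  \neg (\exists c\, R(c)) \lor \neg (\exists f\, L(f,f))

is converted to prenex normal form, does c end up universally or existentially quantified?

universal

Push ¬ through the quantifiers and connectives to reach negation normal form:
  (\forall c\, \neg R(c)) \lor (\forall f\, \neg L(f,f))
All bound variables are already distinct, so no renaming is needed.
Finally move all quantifiers to the prefix:
  \forall c\, \forall f\, (\neg R(c) \lor \neg L(f,f))
The quantifier \exists c sits under an odd number of negations, so it flips to \forall c.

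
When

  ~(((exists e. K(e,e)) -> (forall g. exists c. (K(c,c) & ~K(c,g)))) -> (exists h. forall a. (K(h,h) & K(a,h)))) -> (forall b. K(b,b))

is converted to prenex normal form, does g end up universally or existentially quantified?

existential

Rewrite implications/biconditionals: A → B as ¬A ∨ B.
  ~~(~(~(exists e. K(e,e)) | (forall g. exists c. (K(c,c) & ~K(c,g)))) | (exists h. forall a. (K(h,h) & K(a,h)))) | (forall b. K(b,b))
Push ¬ through the quantifiers and connectives to reach negation normal form:
  (exists e. K(e,e)) & (exists g. forall c. (~K(c,c) | K(c,g))) | (exists h. forall a. (K(h,h) & K(a,h))) | (forall b. K(b,b))
All bound variables are already distinct, so no renaming is needed.
Finally move all quantifiers to the prefix:
  exists e. exists g. forall c. exists h. forall a. forall b. (K(e,e) & (~K(c,c) | K(c,g)) | K(h,h) & K(a,h) | K(b,b))
The quantifier forall g sits under an odd number of negations (counting the antecedent side of each →), so it flips to exists g.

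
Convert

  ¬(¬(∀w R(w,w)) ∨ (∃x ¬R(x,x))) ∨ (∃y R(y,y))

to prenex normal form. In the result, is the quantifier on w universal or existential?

universal

Drive negations inward (¬∀x A ≡ ∃x ¬A, ¬∃x A ≡ ∀x ¬A, De Morgan for ∧/∨):
  (∀w R(w,w)) ∧ (∀x R(x,x)) ∨ (∃y R(y,y))
All bound variables are already distinct, so no renaming is needed.
Extract every quantifier outward, since the variables are now distinct and don't occur free across branches:
  ∀w ∀x ∃y (R(w,w) ∧ R(x,x) ∨ R(y,y))
The quantifier ∀w sits under an even number of negations, so it remains universal.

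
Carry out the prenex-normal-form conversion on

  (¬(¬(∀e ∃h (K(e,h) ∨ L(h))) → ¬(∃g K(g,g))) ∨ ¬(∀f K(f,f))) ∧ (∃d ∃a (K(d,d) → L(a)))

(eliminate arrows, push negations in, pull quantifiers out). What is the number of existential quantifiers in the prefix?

5

Eliminate → and ↔ using ¬ and ∨.
  (¬(¬¬(∀e ∃h (K(e,h) ∨ L(h))) ∨ ¬(∃g K(g,g))) ∨ ¬(∀f K(f,f))) ∧ (∃d ∃a (¬K(d,d) ∨ L(a)))
Push ¬ through the quantifiers and connectives to reach negation normal form:
  ((∃e ∀h (¬K(e,h) ∧ ¬L(h))) ∧ (∃g K(g,g)) ∨ (∃f ¬K(f,f))) ∧ (∃d ∃a (¬K(d,d) ∨ L(a)))
Finally move all quantifiers to the prefix:
  ∃e ∀h ∃g ∃f ∃d ∃a ((¬K(e,h) ∧ ¬L(h) ∧ K(g,g) ∨ ¬K(f,f)) ∧ (¬K(d,d) ∨ L(a)))
The prefix is ∃e ∀h ∃g ∃f ∃d ∃a: 1 universal, 5 existential.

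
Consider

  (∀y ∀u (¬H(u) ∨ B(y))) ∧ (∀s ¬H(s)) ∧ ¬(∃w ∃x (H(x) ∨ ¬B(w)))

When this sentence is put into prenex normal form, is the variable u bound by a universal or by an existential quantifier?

universal

Move each ¬ inward, flipping quantifiers it crosses:
  (∀y ∀u (¬H(u) ∨ B(y))) ∧ (∀s ¬H(s)) ∧ (∀w ∀x (¬H(x) ∧ B(w)))
Extract every quantifier outward, since the variables are now distinct and don't occur free across branches:
  ∀y ∀u ∀s ∀w ∀x ((¬H(u) ∨ B(y)) ∧ ¬H(s) ∧ ¬H(x) ∧ B(w))
The quantifier ∀u sits under an even number of negations, so it remains universal.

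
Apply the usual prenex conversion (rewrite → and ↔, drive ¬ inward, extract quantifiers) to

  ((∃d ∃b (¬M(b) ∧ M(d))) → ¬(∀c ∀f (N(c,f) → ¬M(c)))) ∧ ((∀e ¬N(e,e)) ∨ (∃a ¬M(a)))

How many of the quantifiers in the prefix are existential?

3

Rewrite implications/biconditionals: A → B as ¬A ∨ B.
  (¬(∃d ∃b (¬M(b) ∧ M(d))) ∨ ¬(∀c ∀f (¬N(c,f) ∨ ¬M(c)))) ∧ ((∀e ¬N(e,e)) ∨ (∃a ¬M(a)))
Push ¬ through the quantifiers and connectives to reach negation normal form:
  ((∀d ∀b (M(b) ∨ ¬M(d))) ∨ (∃c ∃f (N(c,f) ∧ M(c)))) ∧ ((∀e ¬N(e,e)) ∨ (∃a ¬M(a)))
All bound variables are already distinct, so no renaming is needed.
Pull the quantifiers to the front (each side's bound variable is not free in the other side):
  ∀d ∀b ∃c ∃f ∀e ∃a ((M(b) ∨ ¬M(d) ∨ N(c,f) ∧ M(c)) ∧ (¬N(e,e) ∨ ¬M(a)))
The prefix is ∀d ∀b ∃c ∃f ∀e ∃a: 3 universal, 3 existential.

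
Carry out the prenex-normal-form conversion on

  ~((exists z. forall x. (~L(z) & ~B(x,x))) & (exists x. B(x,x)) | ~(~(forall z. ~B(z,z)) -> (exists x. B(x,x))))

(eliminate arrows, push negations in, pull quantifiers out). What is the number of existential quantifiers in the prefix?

2

Rewrite implications/biconditionals: A → B as ¬A ∨ B.
  ~((exists z. forall x. (~L(z) & ~B(x,x))) & (exists x. B(x,x)) | ~(~~(forall z. ~B(z,z)) | (exists x. B(x,x))))
Push ¬ through the quantifiers and connectives to reach negation normal form:
  ((forall z. exists x. (L(z) | B(x,x))) | (forall x. ~B(x,x))) & ((forall z. ~B(z,z)) | (exists x. B(x,x)))
Standardize variables apart so no two quantifiers bind the same name: x↦t, z↦v1, x↦x1.
  ((forall z. exists x. (L(z) | B(x,x))) | (forall t. ~B(t,t))) & ((forall v1. ~B(v1,v1)) | (exists x1. B(x1,x1)))
Extract every quantifier outward, since the variables are now distinct and don't occur free across branches:
  forall z. exists x. forall t. forall v1. exists x1. ((L(z) | B(x,x) | ~B(t,t)) & (~B(v1,v1) | B(x1,x1)))
The prefix is forall z exists x forall t forall v1 exists x1: 3 universal, 2 existential.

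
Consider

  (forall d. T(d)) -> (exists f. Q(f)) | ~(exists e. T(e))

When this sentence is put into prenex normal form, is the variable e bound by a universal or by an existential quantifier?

universal

Rewrite implications/biconditionals: A → B as ¬A ∨ B.
  ~(forall d. T(d)) | (exists f. Q(f)) | ~(exists e. T(e))
Drive negations inward (¬∀x A ≡ ∃x ¬A, ¬∃x A ≡ ∀x ¬A, De Morgan for ∧/∨):
  (exists d. ~T(d)) | (exists f. Q(f)) | (forall e. ~T(e))
Pull the quantifiers to the front (each side's bound variable is not free in the other side):
  exists d. exists f. forall e. (~T(d) | Q(f) | ~T(e))
The quantifier exists e sits under an odd number of negations (counting the antecedent side of each →), so it flips to forall e.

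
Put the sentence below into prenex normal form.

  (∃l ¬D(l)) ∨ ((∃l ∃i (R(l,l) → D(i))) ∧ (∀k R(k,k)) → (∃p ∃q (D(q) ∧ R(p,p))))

Eliminate → and ↔ using ¬ and ∨.
  (∃l ¬D(l)) ∨ ¬((∃l ∃i (¬R(l,l) ∨ D(i))) ∧ (∀k R(k,k))) ∨ (∃p ∃q (D(q) ∧ R(p,p)))
Move each ¬ inward, flipping quantifiers it crosses:
  (∃l ¬D(l)) ∨ (∀l ∀i (R(l,l) ∧ ¬D(i))) ∨ (∃k ¬R(k,k)) ∨ (∃p ∃q (D(q) ∧ R(p,p)))
Rename bound variables to avoid capture: l↦y1.
  (∃l ¬D(l)) ∨ (∀y1 ∀i (R(y1,y1) ∧ ¬D(i))) ∨ (∃k ¬R(k,k)) ∨ (∃p ∃q (D(q) ∧ R(p,p)))
Finally move all quantifiers to the prefix:
  ∃l ∀y1 ∀i ∃k ∃p ∃q (¬D(l) ∨ R(y1,y1) ∧ ¬D(i) ∨ ¬R(k,k) ∨ D(q) ∧ R(p,p))

∃l ∀y1 ∀i ∃k ∃p ∃q (¬D(l) ∨ R(y1,y1) ∧ ¬D(i) ∨ ¬R(k,k) ∨ D(q) ∧ R(p,p))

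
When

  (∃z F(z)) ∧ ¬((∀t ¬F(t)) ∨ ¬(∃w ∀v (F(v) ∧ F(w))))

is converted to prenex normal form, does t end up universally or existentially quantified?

existential

Drive negations inward (¬∀x A ≡ ∃x ¬A, ¬∃x A ≡ ∀x ¬A, De Morgan for ∧/∨):
  (∃z F(z)) ∧ (∃t F(t)) ∧ (∃w ∀v (F(v) ∧ F(w)))
All bound variables are already distinct, so no renaming is needed.
Pull the quantifiers to the front (each side's bound variable is not free in the other side):
  ∃z ∃t ∃w ∀v (F(z) ∧ F(t) ∧ F(v) ∧ F(w))
The quantifier ∀t sits under an odd number of negations, so it flips to ∃t.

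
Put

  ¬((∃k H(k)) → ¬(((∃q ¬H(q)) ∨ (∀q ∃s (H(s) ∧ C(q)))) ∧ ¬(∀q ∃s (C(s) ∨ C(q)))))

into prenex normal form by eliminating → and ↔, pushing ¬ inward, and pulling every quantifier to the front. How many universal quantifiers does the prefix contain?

Rewrite implications/biconditionals: A → B as ¬A ∨ B.
  ¬(¬(∃k H(k)) ∨ ¬(((∃q ¬H(q)) ∨ (∀q ∃s (H(s) ∧ C(q)))) ∧ ¬(∀q ∃s (C(s) ∨ C(q)))))
Move each ¬ inward, flipping quantifiers it crosses:
  (∃k H(k)) ∧ ((∃q ¬H(q)) ∨ (∀q ∃s (H(s) ∧ C(q)))) ∧ (∃q ∀s (¬C(s) ∧ ¬C(q)))
Standardize variables apart so no two quantifiers bind the same name: q↦z, q↦x1, s↦w.
  (∃k H(k)) ∧ ((∃q ¬H(q)) ∨ (∀z ∃s (H(s) ∧ C(z)))) ∧ (∃x1 ∀w (¬C(w) ∧ ¬C(x1)))
Pull the quantifiers to the front (each side's bound variable is not free in the other side):
  ∃k ∃q ∀z ∃s ∃x1 ∀w (H(k) ∧ (¬H(q) ∨ H(s) ∧ C(z)) ∧ ¬C(w) ∧ ¬C(x1))
The prefix is ∃k ∃q ∀z ∃s ∃x1 ∀w: 2 universal, 4 existential.

2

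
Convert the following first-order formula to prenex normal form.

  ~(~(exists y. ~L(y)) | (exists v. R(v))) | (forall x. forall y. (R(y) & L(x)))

Move each ¬ inward, flipping quantifiers it crosses:
  (exists y. ~L(y)) & (forall v. ~R(v)) | (forall x. forall y. (R(y) & L(x)))
Rename bound variables to avoid capture: y↦b.
  (exists y. ~L(y)) & (forall v. ~R(v)) | (forall x. forall b. (R(b) & L(x)))
Pull the quantifiers to the front (each side's bound variable is not free in the other side):
  exists y. forall v. forall x. forall b. (~L(y) & ~R(v) | R(b) & L(x))

exists y. forall v. forall x. forall b. (~L(y) & ~R(v) | R(b) & L(x))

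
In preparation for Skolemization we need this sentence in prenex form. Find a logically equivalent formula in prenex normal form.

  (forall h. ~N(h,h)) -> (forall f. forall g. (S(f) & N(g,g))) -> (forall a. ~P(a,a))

Eliminate → and ↔ using ¬ and ∨.
  ~(forall h. ~N(h,h)) | ~(forall f. forall g. (S(f) & N(g,g))) | (forall a. ~P(a,a))
Move each ¬ inward, flipping quantifiers it crosses:
  (exists h. N(h,h)) | (exists f. exists g. (~S(f) | ~N(g,g))) | (forall a. ~P(a,a))
Pull the quantifiers to the front (each side's bound variable is not free in the other side):
  exists h. exists f. exists g. forall a. (N(h,h) | ~S(f) | ~N(g,g) | ~P(a,a))

exists h. exists f. exists g. forall a. (N(h,h) | ~S(f) | ~N(g,g) | ~P(a,a))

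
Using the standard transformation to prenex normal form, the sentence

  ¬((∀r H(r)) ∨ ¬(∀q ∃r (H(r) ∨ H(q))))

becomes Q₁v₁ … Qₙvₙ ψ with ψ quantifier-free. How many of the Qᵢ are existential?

2

Drive negations inward (¬∀x A ≡ ∃x ¬A, ¬∃x A ≡ ∀x ¬A, De Morgan for ∧/∨):
  (∃r ¬H(r)) ∧ (∀q ∃r (H(r) ∨ H(q)))
Rename bound variables to avoid capture: r↦t.
  (∃r ¬H(r)) ∧ (∀q ∃t (H(t) ∨ H(q)))
Finally move all quantifiers to the prefix:
  ∃r ∀q ∃t (¬H(r) ∧ (H(t) ∨ H(q)))
The prefix is ∃r ∀q ∃t: 1 universal, 2 existential.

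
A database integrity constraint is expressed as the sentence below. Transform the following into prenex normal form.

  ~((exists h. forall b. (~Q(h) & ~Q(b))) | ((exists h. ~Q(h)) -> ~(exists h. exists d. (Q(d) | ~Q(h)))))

Eliminate → and ↔ using ¬ and ∨.
  ~((exists h. forall b. (~Q(h) & ~Q(b))) | ~(exists h. ~Q(h)) | ~(exists h. exists d. (Q(d) | ~Q(h))))
Push ¬ through the quantifiers and connectives to reach negation normal form:
  (forall h. exists b. (Q(h) | Q(b))) & (exists h. ~Q(h)) & (exists h. exists d. (Q(d) | ~Q(h)))
Give each quantifier a distinct variable: h↦r, h↦x1.
  (forall h. exists b. (Q(h) | Q(b))) & (exists r. ~Q(r)) & (exists x1. exists d. (Q(d) | ~Q(x1)))
Pull the quantifiers to the front (each side's bound variable is not free in the other side):
  forall h. exists b. exists r. exists x1. exists d. ((Q(h) | Q(b)) & ~Q(r) & (Q(d) | ~Q(x1)))

forall h. exists b. exists r. exists x1. exists d. ((Q(h) | Q(b)) & ~Q(r) & (Q(d) | ~Q(x1)))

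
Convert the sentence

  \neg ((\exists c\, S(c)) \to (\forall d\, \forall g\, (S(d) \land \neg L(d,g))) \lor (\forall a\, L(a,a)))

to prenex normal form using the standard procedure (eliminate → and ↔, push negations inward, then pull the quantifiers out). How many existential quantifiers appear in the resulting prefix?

4

First replace A → B with ¬A ∨ B.
  \neg (\neg (\exists c\, S(c)) \lor (\forall d\, \forall g\, (S(d) \land \neg L(d,g))) \lor (\forall a\, L(a,a)))
Move each ¬ inward, flipping quantifiers it crosses:
  (\exists c\, S(c)) \land (\exists d\, \exists g\, (\neg S(d) \lor L(d,g))) \land (\exists a\, \neg L(a,a))
All bound variables are already distinct, so no renaming is needed.
Finally move all quantifiers to the prefix:
  \exists c\, \exists d\, \exists g\, \exists a\, (S(c) \land (\neg S(d) \lor L(d,g)) \land \neg L(a,a))
The prefix is \exists c \exists d \exists g \exists a: 0 universal, 4 existential.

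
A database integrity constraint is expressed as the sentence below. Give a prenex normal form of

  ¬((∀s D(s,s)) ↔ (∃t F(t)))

Eliminate → and ↔ using ¬ and ∨; A ↔ B as (¬A ∨ B) ∧ (¬B ∨ A).
  ¬((¬(∀s D(s,s)) ∨ (∃t F(t))) ∧ (¬(∃t F(t)) ∨ (∀s D(s,s))))
Move each ¬ inward, flipping quantifiers it crosses:
  (∀s D(s,s)) ∧ (∀t ¬F(t)) ∨ (∃t F(t)) ∧ (∃s ¬D(s,s))
Rename bound variables to avoid capture: t↦b, s↦u1.
  (∀s D(s,s)) ∧ (∀t ¬F(t)) ∨ (∃b F(b)) ∧ (∃u1 ¬D(u1,u1))
Finally move all quantifiers to the prefix:
  ∀s ∀t ∃b ∃u1 (D(s,s) ∧ ¬F(t) ∨ F(b) ∧ ¬D(u1,u1))

∀s ∀t ∃b ∃u1 (D(s,s) ∧ ¬F(t) ∨ F(b) ∧ ¬D(u1,u1))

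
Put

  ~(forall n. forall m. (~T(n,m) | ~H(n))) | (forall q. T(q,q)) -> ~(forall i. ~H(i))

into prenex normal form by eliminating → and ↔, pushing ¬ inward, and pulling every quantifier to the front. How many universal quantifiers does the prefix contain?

Eliminate → and ↔ using ¬ and ∨.
  ~(~(forall n. forall m. (~T(n,m) | ~H(n))) | (forall q. T(q,q))) | ~(forall i. ~H(i))
Move each ¬ inward, flipping quantifiers it crosses:
  (forall n. forall m. (~T(n,m) | ~H(n))) & (exists q. ~T(q,q)) | (exists i. H(i))
Extract every quantifier outward, since the variables are now distinct and don't occur free across branches:
  forall n. forall m. exists q. exists i. ((~T(n,m) | ~H(n)) & ~T(q,q) | H(i))
The prefix is forall n forall m exists q exists i: 2 universal, 2 existential.

2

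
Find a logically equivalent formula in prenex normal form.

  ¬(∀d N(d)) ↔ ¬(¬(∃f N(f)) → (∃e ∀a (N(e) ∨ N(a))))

∀d ∀f ∀e ∃a ∃s ∃p ∀z ∃x ((N(d) ∨ ¬N(f) ∧ ¬N(e) ∧ ¬N(a)) ∧ (N(s) ∨ N(p) ∨ N(z) ∨ ¬N(x)))

Eliminate → and ↔ using ¬ and ∨; A ↔ B as (¬A ∨ B) ∧ (¬B ∨ A).
  (¬¬(∀d N(d)) ∨ ¬(¬¬(∃f N(f)) ∨ (∃e ∀a (N(e) ∨ N(a))))) ∧ (¬¬(¬¬(∃f N(f)) ∨ (∃e ∀a (N(e) ∨ N(a)))) ∨ ¬(∀d N(d)))
Drive negations inward (¬∀x A ≡ ∃x ¬A, ¬∃x A ≡ ∀x ¬A, De Morgan for ∧/∨):
  ((∀d N(d)) ∨ (∀f ¬N(f)) ∧ (∀e ∃a (¬N(e) ∧ ¬N(a)))) ∧ ((∃f N(f)) ∨ (∃e ∀a (N(e) ∨ N(a))) ∨ (∃d ¬N(d)))
Standardize variables apart so no two quantifiers bind the same name: f↦s, e↦p, a↦z, d↦x.
  ((∀d N(d)) ∨ (∀f ¬N(f)) ∧ (∀e ∃a (¬N(e) ∧ ¬N(a)))) ∧ ((∃s N(s)) ∨ (∃p ∀z (N(p) ∨ N(z))) ∨ (∃x ¬N(x)))
Extract every quantifier outward, since the variables are now distinct and don't occur free across branches:
  ∀d ∀f ∀e ∃a ∃s ∃p ∀z ∃x ((N(d) ∨ ¬N(f) ∧ ¬N(e) ∧ ¬N(a)) ∧ (N(s) ∨ N(p) ∨ N(z) ∨ ¬N(x)))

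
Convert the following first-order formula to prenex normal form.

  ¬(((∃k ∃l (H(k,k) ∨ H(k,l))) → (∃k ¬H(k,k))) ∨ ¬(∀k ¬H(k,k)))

∃k ∃l ∀q ∀w ((H(k,k) ∨ H(k,l)) ∧ H(q,q) ∧ ¬H(w,w))

Eliminate → and ↔ using ¬ and ∨.
  ¬(¬(∃k ∃l (H(k,k) ∨ H(k,l))) ∨ (∃k ¬H(k,k)) ∨ ¬(∀k ¬H(k,k)))
Move each ¬ inward, flipping quantifiers it crosses:
  (∃k ∃l (H(k,k) ∨ H(k,l))) ∧ (∀k H(k,k)) ∧ (∀k ¬H(k,k))
Rename bound variables to avoid capture: k↦q, k↦w.
  (∃k ∃l (H(k,k) ∨ H(k,l))) ∧ (∀q H(q,q)) ∧ (∀w ¬H(w,w))
Pull the quantifiers to the front (each side's bound variable is not free in the other side):
  ∃k ∃l ∀q ∀w ((H(k,k) ∨ H(k,l)) ∧ H(q,q) ∧ ¬H(w,w))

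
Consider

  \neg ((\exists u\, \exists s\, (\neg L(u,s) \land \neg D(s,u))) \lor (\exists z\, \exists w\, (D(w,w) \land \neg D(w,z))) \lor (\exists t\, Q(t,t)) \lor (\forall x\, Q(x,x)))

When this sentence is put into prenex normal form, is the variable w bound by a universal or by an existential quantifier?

universal

Push ¬ through the quantifiers and connectives to reach negation normal form:
  (\forall u\, \forall s\, (L(u,s) \lor D(s,u))) \land (\forall z\, \forall w\, (\neg D(w,w) \lor D(w,z))) \land (\forall t\, \neg Q(t,t)) \land (\exists x\, \neg Q(x,x))
All bound variables are already distinct, so no renaming is needed.
Pull the quantifiers to the front (each side's bound variable is not free in the other side):
  \forall u\, \forall s\, \forall z\, \forall w\, \forall t\, \exists x\, ((L(u,s) \lor D(s,u)) \land (\neg D(w,w) \lor D(w,z)) \land \neg Q(t,t) \land \neg Q(x,x))
The quantifier \exists w sits under an odd number of negations, so it flips to \forall w.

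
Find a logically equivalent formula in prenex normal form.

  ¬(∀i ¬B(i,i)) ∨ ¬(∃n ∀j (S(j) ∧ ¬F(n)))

∃i ∀n ∃j (B(i,i) ∨ ¬S(j) ∨ F(n))

Drive negations inward (¬∀x A ≡ ∃x ¬A, ¬∃x A ≡ ∀x ¬A, De Morgan for ∧/∨):
  (∃i B(i,i)) ∨ (∀n ∃j (¬S(j) ∨ F(n)))
All bound variables are already distinct, so no renaming is needed.
Extract every quantifier outward, since the variables are now distinct and don't occur free across branches:
  ∃i ∀n ∃j (B(i,i) ∨ ¬S(j) ∨ F(n))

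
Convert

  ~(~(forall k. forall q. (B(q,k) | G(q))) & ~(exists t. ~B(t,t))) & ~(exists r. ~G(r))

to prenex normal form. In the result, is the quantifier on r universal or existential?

universal

Push ¬ through the quantifiers and connectives to reach negation normal form:
  ((forall k. forall q. (B(q,k) | G(q))) | (exists t. ~B(t,t))) & (forall r. G(r))
All bound variables are already distinct, so no renaming is needed.
Finally move all quantifiers to the prefix:
  forall k. forall q. exists t. forall r. ((B(q,k) | G(q) | ~B(t,t)) & G(r))
The quantifier exists r sits under an odd number of negations, so it flips to forall r.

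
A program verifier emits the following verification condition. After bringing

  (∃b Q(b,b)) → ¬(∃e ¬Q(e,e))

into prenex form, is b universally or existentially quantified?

Rewrite implications/biconditionals: A → B as ¬A ∨ B.
  ¬(∃b Q(b,b)) ∨ ¬(∃e ¬Q(e,e))
Move each ¬ inward, flipping quantifiers it crosses:
  (∀b ¬Q(b,b)) ∨ (∀e Q(e,e))
Finally move all quantifiers to the prefix:
  ∀b ∀e (¬Q(b,b) ∨ Q(e,e))
The quantifier ∃b sits under an odd number of negations (counting the antecedent side of each →), so it flips to ∀b.

universal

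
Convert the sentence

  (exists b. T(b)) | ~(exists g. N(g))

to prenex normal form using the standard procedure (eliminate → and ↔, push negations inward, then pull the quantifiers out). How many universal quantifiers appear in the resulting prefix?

1

Push ¬ through the quantifiers and connectives to reach negation normal form:
  (exists b. T(b)) | (forall g. ~N(g))
All bound variables are already distinct, so no renaming is needed.
Extract every quantifier outward, since the variables are now distinct and don't occur free across branches:
  exists b. forall g. (T(b) | ~N(g))
The prefix is exists b forall g: 1 universal, 1 existential.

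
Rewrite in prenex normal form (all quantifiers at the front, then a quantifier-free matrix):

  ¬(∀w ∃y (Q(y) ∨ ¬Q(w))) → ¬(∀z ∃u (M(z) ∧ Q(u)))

∀w ∃y ∃z ∀u (Q(y) ∨ ¬Q(w) ∨ ¬M(z) ∨ ¬Q(u))

Eliminate → and ↔ using ¬ and ∨.
  ¬¬(∀w ∃y (Q(y) ∨ ¬Q(w))) ∨ ¬(∀z ∃u (M(z) ∧ Q(u)))
Move each ¬ inward, flipping quantifiers it crosses:
  (∀w ∃y (Q(y) ∨ ¬Q(w))) ∨ (∃z ∀u (¬M(z) ∨ ¬Q(u)))
All bound variables are already distinct, so no renaming is needed.
Extract every quantifier outward, since the variables are now distinct and don't occur free across branches:
  ∀w ∃y ∃z ∀u (Q(y) ∨ ¬Q(w) ∨ ¬M(z) ∨ ¬Q(u))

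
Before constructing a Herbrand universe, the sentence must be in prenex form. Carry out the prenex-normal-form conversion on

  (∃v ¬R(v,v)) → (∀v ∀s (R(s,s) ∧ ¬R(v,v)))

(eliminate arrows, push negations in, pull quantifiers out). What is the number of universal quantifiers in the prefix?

3

First replace A → B with ¬A ∨ B.
  ¬(∃v ¬R(v,v)) ∨ (∀v ∀s (R(s,s) ∧ ¬R(v,v)))
Move each ¬ inward, flipping quantifiers it crosses:
  (∀v R(v,v)) ∨ (∀v ∀s (R(s,s) ∧ ¬R(v,v)))
Give each quantifier a distinct variable: v↦x1.
  (∀v R(v,v)) ∨ (∀x1 ∀s (R(s,s) ∧ ¬R(x1,x1)))
Pull the quantifiers to the front (each side's bound variable is not free in the other side):
  ∀v ∀x1 ∀s (R(v,v) ∨ R(s,s) ∧ ¬R(x1,x1))
The prefix is ∀v ∀x1 ∀s: 3 universal, 0 existential.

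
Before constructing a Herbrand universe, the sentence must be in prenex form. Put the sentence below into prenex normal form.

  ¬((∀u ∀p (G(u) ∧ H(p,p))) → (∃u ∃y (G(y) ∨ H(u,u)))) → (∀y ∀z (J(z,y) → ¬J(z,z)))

∃u ∃p ∃v ∃y ∀v1 ∀z (¬G(u) ∨ ¬H(p,p) ∨ G(y) ∨ H(v,v) ∨ ¬J(z,v1) ∨ ¬J(z,z))

First replace A → B with ¬A ∨ B.
  ¬¬(¬(∀u ∀p (G(u) ∧ H(p,p))) ∨ (∃u ∃y (G(y) ∨ H(u,u)))) ∨ (∀y ∀z (¬J(z,y) ∨ ¬J(z,z)))
Move each ¬ inward, flipping quantifiers it crosses:
  (∃u ∃p (¬G(u) ∨ ¬H(p,p))) ∨ (∃u ∃y (G(y) ∨ H(u,u))) ∨ (∀y ∀z (¬J(z,y) ∨ ¬J(z,z)))
Rename bound variables to avoid capture: u↦v, y↦v1.
  (∃u ∃p (¬G(u) ∨ ¬H(p,p))) ∨ (∃v ∃y (G(y) ∨ H(v,v))) ∨ (∀v1 ∀z (¬J(z,v1) ∨ ¬J(z,z)))
Pull the quantifiers to the front (each side's bound variable is not free in the other side):
  ∃u ∃p ∃v ∃y ∀v1 ∀z (¬G(u) ∨ ¬H(p,p) ∨ G(y) ∨ H(v,v) ∨ ¬J(z,v1) ∨ ¬J(z,z))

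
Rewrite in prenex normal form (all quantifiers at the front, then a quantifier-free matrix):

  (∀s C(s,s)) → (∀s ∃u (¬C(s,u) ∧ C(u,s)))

Rewrite implications/biconditionals: A → B as ¬A ∨ B.
  ¬(∀s C(s,s)) ∨ (∀s ∃u (¬C(s,u) ∧ C(u,s)))
Drive negations inward (¬∀x A ≡ ∃x ¬A, ¬∃x A ≡ ∀x ¬A, De Morgan for ∧/∨):
  (∃s ¬C(s,s)) ∨ (∀s ∃u (¬C(s,u) ∧ C(u,s)))
Standardize variables apart so no two quantifiers bind the same name: s↦q.
  (∃s ¬C(s,s)) ∨ (∀q ∃u (¬C(q,u) ∧ C(u,q)))
Finally move all quantifiers to the prefix:
  ∃s ∀q ∃u (¬C(s,s) ∨ ¬C(q,u) ∧ C(u,q))

∃s ∀q ∃u (¬C(s,s) ∨ ¬C(q,u) ∧ C(u,q))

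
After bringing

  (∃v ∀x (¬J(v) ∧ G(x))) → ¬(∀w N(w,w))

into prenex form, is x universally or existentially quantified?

existential

First replace A → B with ¬A ∨ B.
  ¬(∃v ∀x (¬J(v) ∧ G(x))) ∨ ¬(∀w N(w,w))
Move each ¬ inward, flipping quantifiers it crosses:
  (∀v ∃x (J(v) ∨ ¬G(x))) ∨ (∃w ¬N(w,w))
All bound variables are already distinct, so no renaming is needed.
Pull the quantifiers to the front (each side's bound variable is not free in the other side):
  ∀v ∃x ∃w (J(v) ∨ ¬G(x) ∨ ¬N(w,w))
The quantifier ∀x sits under an odd number of negations (counting the antecedent side of each →), so it flips to ∃x.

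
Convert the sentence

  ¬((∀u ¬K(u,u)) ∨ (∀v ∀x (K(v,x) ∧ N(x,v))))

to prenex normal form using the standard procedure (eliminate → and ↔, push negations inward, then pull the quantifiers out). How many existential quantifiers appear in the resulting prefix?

Move each ¬ inward, flipping quantifiers it crosses:
  (∃u K(u,u)) ∧ (∃v ∃x (¬K(v,x) ∨ ¬N(x,v)))
All bound variables are already distinct, so no renaming is needed.
Extract every quantifier outward, since the variables are now distinct and don't occur free across branches:
  ∃u ∃v ∃x (K(u,u) ∧ (¬K(v,x) ∨ ¬N(x,v)))
The prefix is ∃u ∃v ∃x: 0 universal, 3 existential.

3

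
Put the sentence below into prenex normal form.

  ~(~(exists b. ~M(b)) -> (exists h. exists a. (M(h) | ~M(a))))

Rewrite implications/biconditionals: A → B as ¬A ∨ B.
  ~(~~(exists b. ~M(b)) | (exists h. exists a. (M(h) | ~M(a))))
Move each ¬ inward, flipping quantifiers it crosses:
  (forall b. M(b)) & (forall h. forall a. (~M(h) & M(a)))
Extract every quantifier outward, since the variables are now distinct and don't occur free across branches:
  forall b. forall h. forall a. (M(b) & ~M(h) & M(a))

forall b. forall h. forall a. (M(b) & ~M(h) & M(a))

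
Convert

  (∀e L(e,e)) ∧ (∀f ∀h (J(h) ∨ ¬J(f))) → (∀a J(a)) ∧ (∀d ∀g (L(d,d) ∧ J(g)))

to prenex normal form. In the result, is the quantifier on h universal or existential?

Rewrite implications/biconditionals: A → B as ¬A ∨ B.
  ¬((∀e L(e,e)) ∧ (∀f ∀h (J(h) ∨ ¬J(f)))) ∨ (∀a J(a)) ∧ (∀d ∀g (L(d,d) ∧ J(g)))
Push ¬ through the quantifiers and connectives to reach negation normal form:
  (∃e ¬L(e,e)) ∨ (∃f ∃h (¬J(h) ∧ J(f))) ∨ (∀a J(a)) ∧ (∀d ∀g (L(d,d) ∧ J(g)))
Extract every quantifier outward, since the variables are now distinct and don't occur free across branches:
  ∃e ∃f ∃h ∀a ∀d ∀g (¬L(e,e) ∨ ¬J(h) ∧ J(f) ∨ J(a) ∧ L(d,d) ∧ J(g))
The quantifier ∀h sits under an odd number of negations (counting the antecedent side of each →), so it flips to ∃h.

existential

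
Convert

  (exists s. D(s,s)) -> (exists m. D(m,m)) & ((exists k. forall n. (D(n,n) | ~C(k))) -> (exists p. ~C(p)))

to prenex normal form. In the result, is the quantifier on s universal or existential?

Rewrite implications/biconditionals: A → B as ¬A ∨ B.
  ~(exists s. D(s,s)) | (exists m. D(m,m)) & (~(exists k. forall n. (D(n,n) | ~C(k))) | (exists p. ~C(p)))
Drive negations inward (¬∀x A ≡ ∃x ¬A, ¬∃x A ≡ ∀x ¬A, De Morgan for ∧/∨):
  (forall s. ~D(s,s)) | (exists m. D(m,m)) & ((forall k. exists n. (~D(n,n) & C(k))) | (exists p. ~C(p)))
All bound variables are already distinct, so no renaming is needed.
Pull the quantifiers to the front (each side's bound variable is not free in the other side):
  forall s. exists m. forall k. exists n. exists p. (~D(s,s) | D(m,m) & (~D(n,n) & C(k) | ~C(p)))
The quantifier exists s sits under an odd number of negations (counting the antecedent side of each →), so it flips to forall s.

universal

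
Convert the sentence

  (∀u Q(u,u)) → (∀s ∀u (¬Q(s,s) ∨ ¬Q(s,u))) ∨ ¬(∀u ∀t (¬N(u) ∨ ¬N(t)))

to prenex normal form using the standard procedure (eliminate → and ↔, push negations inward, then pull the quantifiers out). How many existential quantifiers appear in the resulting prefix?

Eliminate → and ↔ using ¬ and ∨.
  ¬(∀u Q(u,u)) ∨ (∀s ∀u (¬Q(s,s) ∨ ¬Q(s,u))) ∨ ¬(∀u ∀t (¬N(u) ∨ ¬N(t)))
Move each ¬ inward, flipping quantifiers it crosses:
  (∃u ¬Q(u,u)) ∨ (∀s ∀u (¬Q(s,s) ∨ ¬Q(s,u))) ∨ (∃u ∃t (N(u) ∧ N(t)))
Give each quantifier a distinct variable: u↦w, u↦p.
  (∃u ¬Q(u,u)) ∨ (∀s ∀w (¬Q(s,s) ∨ ¬Q(s,w))) ∨ (∃p ∃t (N(p) ∧ N(t)))
Finally move all quantifiers to the prefix:
  ∃u ∀s ∀w ∃p ∃t (¬Q(u,u) ∨ ¬Q(s,s) ∨ ¬Q(s,w) ∨ N(p) ∧ N(t))
The prefix is ∃u ∀s ∀w ∃p ∃t: 2 universal, 3 existential.

3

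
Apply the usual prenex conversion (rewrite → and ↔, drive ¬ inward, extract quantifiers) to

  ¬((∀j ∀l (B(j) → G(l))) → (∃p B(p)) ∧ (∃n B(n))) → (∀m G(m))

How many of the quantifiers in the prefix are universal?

First replace A → B with ¬A ∨ B.
  ¬¬(¬(∀j ∀l (¬B(j) ∨ G(l))) ∨ (∃p B(p)) ∧ (∃n B(n))) ∨ (∀m G(m))
Drive negations inward (¬∀x A ≡ ∃x ¬A, ¬∃x A ≡ ∀x ¬A, De Morgan for ∧/∨):
  (∃j ∃l (B(j) ∧ ¬G(l))) ∨ (∃p B(p)) ∧ (∃n B(n)) ∨ (∀m G(m))
Pull the quantifiers to the front (each side's bound variable is not free in the other side):
  ∃j ∃l ∃p ∃n ∀m (B(j) ∧ ¬G(l) ∨ B(p) ∧ B(n) ∨ G(m))
The prefix is ∃j ∃l ∃p ∃n ∀m: 1 universal, 4 existential.

1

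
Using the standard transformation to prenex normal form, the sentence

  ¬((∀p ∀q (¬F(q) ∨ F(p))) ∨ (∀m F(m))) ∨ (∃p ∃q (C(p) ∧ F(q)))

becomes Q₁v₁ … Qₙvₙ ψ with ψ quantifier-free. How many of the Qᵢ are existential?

5

Push ¬ through the quantifiers and connectives to reach negation normal form:
  (∃p ∃q (F(q) ∧ ¬F(p))) ∧ (∃m ¬F(m)) ∨ (∃p ∃q (C(p) ∧ F(q)))
Standardize variables apart so no two quantifiers bind the same name: p↦u1, q↦r.
  (∃p ∃q (F(q) ∧ ¬F(p))) ∧ (∃m ¬F(m)) ∨ (∃u1 ∃r (C(u1) ∧ F(r)))
Finally move all quantifiers to the prefix:
  ∃p ∃q ∃m ∃u1 ∃r (F(q) ∧ ¬F(p) ∧ ¬F(m) ∨ C(u1) ∧ F(r))
The prefix is ∃p ∃q ∃m ∃u1 ∃r: 0 universal, 5 existential.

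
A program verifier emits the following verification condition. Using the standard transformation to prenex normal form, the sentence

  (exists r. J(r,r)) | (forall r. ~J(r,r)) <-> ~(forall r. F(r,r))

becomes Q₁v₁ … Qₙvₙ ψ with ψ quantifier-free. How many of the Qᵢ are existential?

3

Rewrite implications/biconditionals: A → B as ¬A ∨ B; A ↔ B as (¬A ∨ B) ∧ (¬B ∨ A).
  (~((exists r. J(r,r)) | (forall r. ~J(r,r))) | ~(forall r. F(r,r))) & (~~(forall r. F(r,r)) | (exists r. J(r,r)) | (forall r. ~J(r,r)))
Push ¬ through the quantifiers and connectives to reach negation normal form:
  ((forall r. ~J(r,r)) & (exists r. J(r,r)) | (exists r. ~F(r,r))) & ((forall r. F(r,r)) | (exists r. J(r,r)) | (forall r. ~J(r,r)))
Standardize variables apart so no two quantifiers bind the same name: r↦t, r↦b, r↦z, r↦u1, r↦x1.
  ((forall r. ~J(r,r)) & (exists t. J(t,t)) | (exists b. ~F(b,b))) & ((forall z. F(z,z)) | (exists u1. J(u1,u1)) | (forall x1. ~J(x1,x1)))
Finally move all quantifiers to the prefix:
  forall r. exists t. exists b. forall z. exists u1. forall x1. ((~J(r,r) & J(t,t) | ~F(b,b)) & (F(z,z) | J(u1,u1) | ~J(x1,x1)))
The prefix is forall r exists t exists b forall z exists u1 forall x1: 3 universal, 3 existential.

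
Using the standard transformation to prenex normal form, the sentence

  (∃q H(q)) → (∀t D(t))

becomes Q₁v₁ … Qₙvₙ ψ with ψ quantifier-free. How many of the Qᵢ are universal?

2

Eliminate → and ↔ using ¬ and ∨.
  ¬(∃q H(q)) ∨ (∀t D(t))
Move each ¬ inward, flipping quantifiers it crosses:
  (∀q ¬H(q)) ∨ (∀t D(t))
All bound variables are already distinct, so no renaming is needed.
Extract every quantifier outward, since the variables are now distinct and don't occur free across branches:
  ∀q ∀t (¬H(q) ∨ D(t))
The prefix is ∀q ∀t: 2 universal, 0 existential.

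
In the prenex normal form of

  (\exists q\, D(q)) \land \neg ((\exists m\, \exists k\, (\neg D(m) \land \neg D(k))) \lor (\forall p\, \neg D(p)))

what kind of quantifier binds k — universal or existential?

universal

Drive negations inward (¬∀x A ≡ ∃x ¬A, ¬∃x A ≡ ∀x ¬A, De Morgan for ∧/∨):
  (\exists q\, D(q)) \land (\forall m\, \forall k\, (D(m) \lor D(k))) \land (\exists p\, D(p))
All bound variables are already distinct, so no renaming is needed.
Pull the quantifiers to the front (each side's bound variable is not free in the other side):
  \exists q\, \forall m\, \forall k\, \exists p\, (D(q) \land (D(m) \lor D(k)) \land D(p))
The quantifier \exists k sits under an odd number of negations, so it flips to \forall k.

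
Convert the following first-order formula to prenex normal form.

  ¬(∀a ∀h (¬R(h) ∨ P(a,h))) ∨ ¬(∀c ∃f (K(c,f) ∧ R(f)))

∃a ∃h ∃c ∀f (R(h) ∧ ¬P(a,h) ∨ ¬K(c,f) ∨ ¬R(f))

Drive negations inward (¬∀x A ≡ ∃x ¬A, ¬∃x A ≡ ∀x ¬A, De Morgan for ∧/∨):
  (∃a ∃h (R(h) ∧ ¬P(a,h))) ∨ (∃c ∀f (¬K(c,f) ∨ ¬R(f)))
All bound variables are already distinct, so no renaming is needed.
Extract every quantifier outward, since the variables are now distinct and don't occur free across branches:
  ∃a ∃h ∃c ∀f (R(h) ∧ ¬P(a,h) ∨ ¬K(c,f) ∨ ¬R(f))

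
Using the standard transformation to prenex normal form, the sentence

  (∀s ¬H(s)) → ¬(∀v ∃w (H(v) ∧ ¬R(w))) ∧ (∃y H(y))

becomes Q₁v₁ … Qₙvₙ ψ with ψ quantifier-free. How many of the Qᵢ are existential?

Eliminate → and ↔ using ¬ and ∨.
  ¬(∀s ¬H(s)) ∨ ¬(∀v ∃w (H(v) ∧ ¬R(w))) ∧ (∃y H(y))
Drive negations inward (¬∀x A ≡ ∃x ¬A, ¬∃x A ≡ ∀x ¬A, De Morgan for ∧/∨):
  (∃s H(s)) ∨ (∃v ∀w (¬H(v) ∨ R(w))) ∧ (∃y H(y))
All bound variables are already distinct, so no renaming is needed.
Pull the quantifiers to the front (each side's bound variable is not free in the other side):
  ∃s ∃v ∀w ∃y (H(s) ∨ (¬H(v) ∨ R(w)) ∧ H(y))
The prefix is ∃s ∃v ∀w ∃y: 1 universal, 3 existential.

3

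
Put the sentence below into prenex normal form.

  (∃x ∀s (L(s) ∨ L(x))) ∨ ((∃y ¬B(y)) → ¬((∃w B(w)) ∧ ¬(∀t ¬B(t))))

Rewrite implications/biconditionals: A → B as ¬A ∨ B.
  (∃x ∀s (L(s) ∨ L(x))) ∨ ¬(∃y ¬B(y)) ∨ ¬((∃w B(w)) ∧ ¬(∀t ¬B(t)))
Drive negations inward (¬∀x A ≡ ∃x ¬A, ¬∃x A ≡ ∀x ¬A, De Morgan for ∧/∨):
  (∃x ∀s (L(s) ∨ L(x))) ∨ (∀y B(y)) ∨ (∀w ¬B(w)) ∨ (∀t ¬B(t))
All bound variables are already distinct, so no renaming is needed.
Pull the quantifiers to the front (each side's bound variable is not free in the other side):
  ∃x ∀s ∀y ∀w ∀t (L(s) ∨ L(x) ∨ B(y) ∨ ¬B(w) ∨ ¬B(t))

∃x ∀s ∀y ∀w ∀t (L(s) ∨ L(x) ∨ B(y) ∨ ¬B(w) ∨ ¬B(t))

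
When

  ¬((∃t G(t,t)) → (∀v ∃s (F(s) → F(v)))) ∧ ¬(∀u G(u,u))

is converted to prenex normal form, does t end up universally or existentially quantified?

existential

Eliminate → and ↔ using ¬ and ∨.
  ¬(¬(∃t G(t,t)) ∨ (∀v ∃s (¬F(s) ∨ F(v)))) ∧ ¬(∀u G(u,u))
Push ¬ through the quantifiers and connectives to reach negation normal form:
  (∃t G(t,t)) ∧ (∃v ∀s (F(s) ∧ ¬F(v))) ∧ (∃u ¬G(u,u))
Finally move all quantifiers to the prefix:
  ∃t ∃v ∀s ∃u (G(t,t) ∧ F(s) ∧ ¬F(v) ∧ ¬G(u,u))
The quantifier ∃t sits under an even number of negations (counting the antecedent side of each →), so it remains existential.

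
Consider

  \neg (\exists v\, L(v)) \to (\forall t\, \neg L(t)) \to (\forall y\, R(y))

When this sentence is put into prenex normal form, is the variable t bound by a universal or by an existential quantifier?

existential

Rewrite implications/biconditionals: A → B as ¬A ∨ B.
  \neg \neg (\exists v\, L(v)) \lor \neg (\forall t\, \neg L(t)) \lor (\forall y\, R(y))
Push ¬ through the quantifiers and connectives to reach negation normal form:
  (\exists v\, L(v)) \lor (\exists t\, L(t)) \lor (\forall y\, R(y))
All bound variables are already distinct, so no renaming is needed.
Extract every quantifier outward, since the variables are now distinct and don't occur free across branches:
  \exists v\, \exists t\, \forall y\, (L(v) \lor L(t) \lor R(y))
The quantifier \forall t sits under an odd number of negations (counting the antecedent side of each →), so it flips to \exists t.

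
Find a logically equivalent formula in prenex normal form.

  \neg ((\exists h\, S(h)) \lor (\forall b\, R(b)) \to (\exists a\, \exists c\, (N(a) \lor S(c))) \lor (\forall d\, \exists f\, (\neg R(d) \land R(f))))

\exists h\, \forall b\, \forall a\, \forall c\, \exists d\, \forall f\, ((S(h) \lor R(b)) \land \neg N(a) \land \neg S(c) \land (R(d) \lor \neg R(f)))

First replace A → B with ¬A ∨ B.
  \neg (\neg ((\exists h\, S(h)) \lor (\forall b\, R(b))) \lor (\exists a\, \exists c\, (N(a) \lor S(c))) \lor (\forall d\, \exists f\, (\neg R(d) \land R(f))))
Push ¬ through the quantifiers and connectives to reach negation normal form:
  ((\exists h\, S(h)) \lor (\forall b\, R(b))) \land (\forall a\, \forall c\, (\neg N(a) \land \neg S(c))) \land (\exists d\, \forall f\, (R(d) \lor \neg R(f)))
All bound variables are already distinct, so no renaming is needed.
Extract every quantifier outward, since the variables are now distinct and don't occur free across branches:
  \exists h\, \forall b\, \forall a\, \forall c\, \exists d\, \forall f\, ((S(h) \lor R(b)) \land \neg N(a) \land \neg S(c) \land (R(d) \lor \neg R(f)))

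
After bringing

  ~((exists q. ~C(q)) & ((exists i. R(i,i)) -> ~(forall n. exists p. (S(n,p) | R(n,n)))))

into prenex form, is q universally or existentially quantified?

universal

Eliminate → and ↔ using ¬ and ∨.
  ~((exists q. ~C(q)) & (~(exists i. R(i,i)) | ~(forall n. exists p. (S(n,p) | R(n,n)))))
Move each ¬ inward, flipping quantifiers it crosses:
  (forall q. C(q)) | (exists i. R(i,i)) & (forall n. exists p. (S(n,p) | R(n,n)))
All bound variables are already distinct, so no renaming is needed.
Extract every quantifier outward, since the variables are now distinct and don't occur free across branches:
  forall q. exists i. forall n. exists p. (C(q) | R(i,i) & (S(n,p) | R(n,n)))
The quantifier exists q sits under an odd number of negations (counting the antecedent side of each →), so it flips to forall q.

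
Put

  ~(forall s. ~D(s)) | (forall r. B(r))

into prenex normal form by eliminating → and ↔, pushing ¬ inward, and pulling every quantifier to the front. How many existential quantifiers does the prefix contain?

Push ¬ through the quantifiers and connectives to reach negation normal form:
  (exists s. D(s)) | (forall r. B(r))
All bound variables are already distinct, so no renaming is needed.
Pull the quantifiers to the front (each side's bound variable is not free in the other side):
  exists s. forall r. (D(s) | B(r))
The prefix is exists s forall r: 1 universal, 1 existential.

1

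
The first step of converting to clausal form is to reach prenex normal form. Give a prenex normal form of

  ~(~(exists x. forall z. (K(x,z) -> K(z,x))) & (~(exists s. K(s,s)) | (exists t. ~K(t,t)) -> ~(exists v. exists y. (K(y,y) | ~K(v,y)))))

Eliminate → and ↔ using ¬ and ∨.
  ~(~(exists x. forall z. (~K(x,z) | K(z,x))) & (~(~(exists s. K(s,s)) | (exists t. ~K(t,t))) | ~(exists v. exists y. (K(y,y) | ~K(v,y)))))
Move each ¬ inward, flipping quantifiers it crosses:
  (exists x. forall z. (~K(x,z) | K(z,x))) | ((forall s. ~K(s,s)) | (exists t. ~K(t,t))) & (exists v. exists y. (K(y,y) | ~K(v,y)))
All bound variables are already distinct, so no renaming is needed.
Extract every quantifier outward, since the variables are now distinct and don't occur free across branches:
  exists x. forall z. forall s. exists t. exists v. exists y. (~K(x,z) | K(z,x) | (~K(s,s) | ~K(t,t)) & (K(y,y) | ~K(v,y)))

exists x. forall z. forall s. exists t. exists v. exists y. (~K(x,z) | K(z,x) | (~K(s,s) | ~K(t,t)) & (K(y,y) | ~K(v,y)))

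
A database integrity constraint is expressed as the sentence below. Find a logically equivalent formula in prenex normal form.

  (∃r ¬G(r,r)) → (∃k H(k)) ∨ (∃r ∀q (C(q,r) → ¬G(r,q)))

First replace A → B with ¬A ∨ B.
  ¬(∃r ¬G(r,r)) ∨ (∃k H(k)) ∨ (∃r ∀q (¬C(q,r) ∨ ¬G(r,q)))
Move each ¬ inward, flipping quantifiers it crosses:
  (∀r G(r,r)) ∨ (∃k H(k)) ∨ (∃r ∀q (¬C(q,r) ∨ ¬G(r,q)))
Rename bound variables to avoid capture: r↦a.
  (∀r G(r,r)) ∨ (∃k H(k)) ∨ (∃a ∀q (¬C(q,a) ∨ ¬G(a,q)))
Finally move all quantifiers to the prefix:
  ∀r ∃k ∃a ∀q (G(r,r) ∨ H(k) ∨ ¬C(q,a) ∨ ¬G(a,q))

∀r ∃k ∃a ∀q (G(r,r) ∨ H(k) ∨ ¬C(q,a) ∨ ¬G(a,q))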